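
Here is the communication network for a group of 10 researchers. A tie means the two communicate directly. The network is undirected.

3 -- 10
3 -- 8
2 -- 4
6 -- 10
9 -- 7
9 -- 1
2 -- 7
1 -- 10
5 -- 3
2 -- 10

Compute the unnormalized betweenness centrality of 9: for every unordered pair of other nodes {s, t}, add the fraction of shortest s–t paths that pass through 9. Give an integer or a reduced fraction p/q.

Pairs whose geodesics pass through 9 — 1–7: 1.
All other pairs contribute 0.
Summing the contributions gives betweenness(9) = 1.

1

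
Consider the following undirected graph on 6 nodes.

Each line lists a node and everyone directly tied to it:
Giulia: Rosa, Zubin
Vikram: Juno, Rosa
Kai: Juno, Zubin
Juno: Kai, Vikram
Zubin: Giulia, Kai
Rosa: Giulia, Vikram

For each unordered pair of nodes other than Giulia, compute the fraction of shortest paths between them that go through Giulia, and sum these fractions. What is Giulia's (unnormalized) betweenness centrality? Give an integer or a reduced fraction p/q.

Pairs whose geodesics pass through Giulia — Zubin–Vikram: 1/2; Zubin–Rosa: 1; Kai–Rosa: 1/2.
All other pairs contribute 0.
Summing the contributions gives betweenness(Giulia) = 2.

2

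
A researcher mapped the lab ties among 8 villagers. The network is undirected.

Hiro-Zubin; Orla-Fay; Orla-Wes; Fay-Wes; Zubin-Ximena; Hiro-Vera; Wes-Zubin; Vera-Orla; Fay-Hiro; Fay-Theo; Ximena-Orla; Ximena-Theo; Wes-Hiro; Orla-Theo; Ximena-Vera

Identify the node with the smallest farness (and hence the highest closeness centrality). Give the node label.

Orla

Farness (sum of distances to all others) for each node — Fay:10, Hiro:10, Orla:9, Theo:11, Vera:11, Wes:10, Ximena:10, Zubin:11.
The smallest farness is 9, for Orla, so Orla has the highest closeness.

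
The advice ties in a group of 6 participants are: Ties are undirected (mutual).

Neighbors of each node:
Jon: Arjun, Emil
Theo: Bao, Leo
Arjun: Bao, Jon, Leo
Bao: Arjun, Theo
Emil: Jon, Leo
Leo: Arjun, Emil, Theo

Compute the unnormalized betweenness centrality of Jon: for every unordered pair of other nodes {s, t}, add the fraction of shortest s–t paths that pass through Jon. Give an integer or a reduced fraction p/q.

5/6

Pairs whose geodesics pass through Jon — Arjun–Emil: 1/2; Bao–Emil: 1/3.
All other pairs contribute 0.
Summing the contributions gives betweenness(Jon) = 5/6.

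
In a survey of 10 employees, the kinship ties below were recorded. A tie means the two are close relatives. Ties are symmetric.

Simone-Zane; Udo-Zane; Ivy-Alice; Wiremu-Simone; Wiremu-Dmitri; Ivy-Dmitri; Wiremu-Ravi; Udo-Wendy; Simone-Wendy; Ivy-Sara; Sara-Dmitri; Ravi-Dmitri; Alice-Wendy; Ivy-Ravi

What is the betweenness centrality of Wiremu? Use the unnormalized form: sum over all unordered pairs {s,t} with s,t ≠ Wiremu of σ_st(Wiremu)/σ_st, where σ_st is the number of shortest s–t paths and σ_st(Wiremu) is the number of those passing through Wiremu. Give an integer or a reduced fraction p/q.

Pairs whose geodesics pass through Wiremu — Ivy–Simone: 2/3; Ivy–Zane: 2/4; Sara–Simone: 1; Sara–Zane: 1; Dmitri–Simone: 1; Dmitri–Zane: 1; Dmitri–Udo: 2/3; Dmitri–Wendy: 1/2; Ravi–Simone: 1; Ravi–Zane: 1; Ravi–Udo: 2/3; Ravi–Wendy: 1/2.
All other pairs contribute 0.
Summing the contributions gives betweenness(Wiremu) = 19/2.

19/2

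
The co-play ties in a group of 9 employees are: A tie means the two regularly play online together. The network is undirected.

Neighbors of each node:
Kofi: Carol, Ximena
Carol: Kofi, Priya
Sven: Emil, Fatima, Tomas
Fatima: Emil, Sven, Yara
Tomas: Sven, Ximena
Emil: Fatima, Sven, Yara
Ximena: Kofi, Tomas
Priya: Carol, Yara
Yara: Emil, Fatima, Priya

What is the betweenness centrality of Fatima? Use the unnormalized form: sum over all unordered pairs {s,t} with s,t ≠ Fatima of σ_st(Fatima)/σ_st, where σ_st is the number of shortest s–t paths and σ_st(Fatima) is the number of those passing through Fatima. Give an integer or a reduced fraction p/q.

Pairs whose geodesics pass through Fatima — Carol–Sven: 1/3; Priya–Sven: 1/2; Priya–Tomas: 1/3; Yara–Sven: 1/2; Yara–Tomas: 1/2; Yara–Ximena: 1/3.
All other pairs contribute 0.
Summing the contributions gives betweenness(Fatima) = 5/2.

5/2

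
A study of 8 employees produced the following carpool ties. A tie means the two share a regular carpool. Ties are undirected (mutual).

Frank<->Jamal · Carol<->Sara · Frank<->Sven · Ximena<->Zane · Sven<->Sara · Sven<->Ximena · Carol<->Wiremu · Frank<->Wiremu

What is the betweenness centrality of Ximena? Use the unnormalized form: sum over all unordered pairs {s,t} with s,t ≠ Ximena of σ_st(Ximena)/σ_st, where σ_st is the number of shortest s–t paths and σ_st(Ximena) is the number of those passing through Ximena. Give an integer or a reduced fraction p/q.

Pairs whose geodesics pass through Ximena — Wiremu–Zane: 1; Zane–Carol: 1; Zane–Sven: 1; Zane–Jamal: 1; Zane–Sara: 1; Zane–Frank: 1.
All other pairs contribute 0.
Summing the contributions gives betweenness(Ximena) = 6.

6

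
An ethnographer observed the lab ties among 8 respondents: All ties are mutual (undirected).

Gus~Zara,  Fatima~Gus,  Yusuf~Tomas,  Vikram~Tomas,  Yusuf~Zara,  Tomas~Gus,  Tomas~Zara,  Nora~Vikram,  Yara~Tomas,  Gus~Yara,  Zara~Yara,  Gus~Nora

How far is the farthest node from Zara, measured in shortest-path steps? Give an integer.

Distances from Zara: Fatima:2, Gus:1, Nora:2, Tomas:1, Vikram:2, Yara:1, Yusuf:1.
The largest is 2 (to Fatima, Nora, and Vikram), so the eccentricity of Zara is 2.

2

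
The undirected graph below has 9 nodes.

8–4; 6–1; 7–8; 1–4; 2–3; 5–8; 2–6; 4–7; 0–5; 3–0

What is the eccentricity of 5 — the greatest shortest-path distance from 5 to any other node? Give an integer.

Distances from 5: 0:1, 1:3, 2:3, 3:2, 4:2, 6:4, 7:2, 8:1.
The largest is 4 (to 6), so the eccentricity of 5 is 4.

4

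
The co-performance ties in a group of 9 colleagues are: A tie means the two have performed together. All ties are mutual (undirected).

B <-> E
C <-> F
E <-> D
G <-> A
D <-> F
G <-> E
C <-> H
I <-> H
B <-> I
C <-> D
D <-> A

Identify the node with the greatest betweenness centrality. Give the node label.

D

Unnormalized betweenness of each node: A:11/6, B:4, C:6, D:34/3, E:53/6, F:0, G:4/3, H:10/3, I:7/3.
D has the largest value, 34/3, making it the main broker — the node through which the most shortest paths run.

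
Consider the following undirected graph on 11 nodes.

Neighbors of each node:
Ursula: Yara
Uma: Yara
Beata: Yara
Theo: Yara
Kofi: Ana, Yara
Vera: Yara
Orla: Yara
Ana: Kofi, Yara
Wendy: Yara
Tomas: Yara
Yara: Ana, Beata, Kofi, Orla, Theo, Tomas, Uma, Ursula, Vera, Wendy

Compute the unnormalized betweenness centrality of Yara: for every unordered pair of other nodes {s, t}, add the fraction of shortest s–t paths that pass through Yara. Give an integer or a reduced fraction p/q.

Pairs whose geodesics pass through Yara — Ursula–Theo: 1; Ursula–Tomas: 1; Ursula–Orla: 1; Ursula–Kofi: 1; Ursula–Beata: 1; Ursula–Ana: 1; Ursula–Wendy: 1; Ursula–Uma: 1; Ursula–Vera: 1; Theo–Tomas: 1; Theo–Orla: 1; Theo–Kofi: 1; Theo–Beata: 1; Theo–Ana: 1 … (+30 more pairs).
All other pairs contribute 0.
Summing the contributions gives betweenness(Yara) = 44.

44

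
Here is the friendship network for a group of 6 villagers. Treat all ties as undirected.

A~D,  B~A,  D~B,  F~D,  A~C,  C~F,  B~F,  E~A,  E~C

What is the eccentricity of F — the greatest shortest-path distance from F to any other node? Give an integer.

Distances from F: A:2, B:1, C:1, D:1, E:2.
The largest is 2 (to A and E), so the eccentricity of F is 2.

2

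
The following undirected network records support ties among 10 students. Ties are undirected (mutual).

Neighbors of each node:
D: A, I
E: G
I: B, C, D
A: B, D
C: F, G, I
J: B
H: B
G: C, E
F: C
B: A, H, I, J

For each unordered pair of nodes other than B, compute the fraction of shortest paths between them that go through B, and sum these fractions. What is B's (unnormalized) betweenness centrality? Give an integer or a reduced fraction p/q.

35/2

Pairs whose geodesics pass through B — H–D: 2/2; H–F: 1; H–I: 1; H–J: 1; H–C: 1; H–E: 1; H–G: 1; H–A: 1; D–J: 2/2; F–J: 1; F–A: 1/2; I–J: 1; I–A: 1/2; J–C: 1 … (+6 more pairs).
All other pairs contribute 0.
Summing the contributions gives betweenness(B) = 35/2.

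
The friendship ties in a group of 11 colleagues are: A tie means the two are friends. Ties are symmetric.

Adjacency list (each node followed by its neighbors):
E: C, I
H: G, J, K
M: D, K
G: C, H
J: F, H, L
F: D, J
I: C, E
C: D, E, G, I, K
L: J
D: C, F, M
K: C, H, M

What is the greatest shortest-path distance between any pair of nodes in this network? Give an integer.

Eccentricity of each node (its greatest distance to any other): C:4, D:3, E:5, F:3, G:3, H:3, I:5, J:4, K:3, L:5, M:4.
The maximum eccentricity is 5, realized for instance by the pair L–E via L – J – H – K – C – E. So the diameter is 5.

5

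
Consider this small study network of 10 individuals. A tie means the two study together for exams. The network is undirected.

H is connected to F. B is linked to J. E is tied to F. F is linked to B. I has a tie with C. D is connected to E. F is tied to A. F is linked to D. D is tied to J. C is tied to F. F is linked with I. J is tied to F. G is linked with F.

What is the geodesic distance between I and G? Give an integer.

One shortest route is I – F – G, which uses 2 edges, and I and G are not directly tied, so nothing shorter exists. So d(I,G) = 2.

2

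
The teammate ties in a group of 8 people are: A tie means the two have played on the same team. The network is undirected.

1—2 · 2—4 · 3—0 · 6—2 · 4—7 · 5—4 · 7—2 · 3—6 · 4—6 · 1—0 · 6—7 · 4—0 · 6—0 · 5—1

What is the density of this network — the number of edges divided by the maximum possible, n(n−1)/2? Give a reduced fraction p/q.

There are 14 edges and 8 nodes, so the maximum possible is C(8,2) = 28.
Density = 14/28 = 1/2.

1/2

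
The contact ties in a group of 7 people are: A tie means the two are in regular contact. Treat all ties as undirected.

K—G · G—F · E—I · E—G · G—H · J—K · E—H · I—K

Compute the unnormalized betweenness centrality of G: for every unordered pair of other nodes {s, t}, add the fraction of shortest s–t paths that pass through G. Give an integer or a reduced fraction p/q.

8

Pairs whose geodesics pass through G — E–F: 1; E–J: 1/2; E–K: 1/2; F–H: 1; F–J: 1; F–K: 1; F–I: 2/2; H–J: 1; H–K: 1.
All other pairs contribute 0.
Summing the contributions gives betweenness(G) = 8.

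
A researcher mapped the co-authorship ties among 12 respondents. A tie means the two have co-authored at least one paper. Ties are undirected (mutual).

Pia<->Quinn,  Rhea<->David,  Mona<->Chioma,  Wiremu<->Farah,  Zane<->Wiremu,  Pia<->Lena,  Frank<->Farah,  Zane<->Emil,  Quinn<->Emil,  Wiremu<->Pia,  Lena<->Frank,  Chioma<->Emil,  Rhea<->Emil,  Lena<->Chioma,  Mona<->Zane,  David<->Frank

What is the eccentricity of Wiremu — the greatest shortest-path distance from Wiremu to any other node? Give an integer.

3

Distances from Wiremu: Chioma:3, David:3, Emil:2, Farah:1, Frank:2, Lena:2, Mona:2, Pia:1, Quinn:2, Rhea:3, Zane:1.
The largest is 3 (to David, Chioma, and Rhea), so the eccentricity of Wiremu is 3.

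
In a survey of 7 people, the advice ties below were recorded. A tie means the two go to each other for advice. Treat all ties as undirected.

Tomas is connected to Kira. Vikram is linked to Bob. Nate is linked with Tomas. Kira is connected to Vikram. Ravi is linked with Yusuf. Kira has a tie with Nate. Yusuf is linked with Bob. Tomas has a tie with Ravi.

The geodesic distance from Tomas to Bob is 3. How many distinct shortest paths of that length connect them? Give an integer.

2

The shortest distance is 3. The length-3 paths are: Tomas–Kira–Vikram–Bob; Tomas–Ravi–Yusuf–Bob.
That gives 2 distinct shortest paths.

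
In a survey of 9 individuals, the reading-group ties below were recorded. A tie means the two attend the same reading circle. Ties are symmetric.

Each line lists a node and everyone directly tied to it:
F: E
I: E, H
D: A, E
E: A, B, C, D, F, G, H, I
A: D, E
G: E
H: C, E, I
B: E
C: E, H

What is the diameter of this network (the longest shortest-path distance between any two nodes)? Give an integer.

2

Eccentricity of each node (its greatest distance to any other): A:2, B:2, C:2, D:2, E:1, F:2, G:2, H:2, I:2.
The maximum eccentricity is 2, realized for instance by the pair G–F via G – E – F. So the diameter is 2.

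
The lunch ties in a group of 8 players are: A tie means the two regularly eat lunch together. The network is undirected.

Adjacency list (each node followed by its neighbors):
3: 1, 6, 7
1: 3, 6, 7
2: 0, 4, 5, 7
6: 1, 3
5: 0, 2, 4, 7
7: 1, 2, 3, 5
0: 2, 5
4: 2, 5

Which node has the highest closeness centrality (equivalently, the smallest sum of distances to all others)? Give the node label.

7

Farness (sum of distances to all others) for each node — 0:16, 1:13, 2:11, 3:13, 4:16, 5:11, 6:18, 7:10.
The smallest farness is 10, for 7, so 7 has the highest closeness.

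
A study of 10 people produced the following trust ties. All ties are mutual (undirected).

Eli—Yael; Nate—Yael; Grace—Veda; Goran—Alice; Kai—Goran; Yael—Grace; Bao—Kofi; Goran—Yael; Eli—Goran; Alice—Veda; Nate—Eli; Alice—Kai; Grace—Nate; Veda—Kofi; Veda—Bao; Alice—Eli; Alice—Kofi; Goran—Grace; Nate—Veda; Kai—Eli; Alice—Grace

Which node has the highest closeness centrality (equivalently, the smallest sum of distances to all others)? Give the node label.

Farness (sum of distances to all others) for each node — Alice:12, Bao:20, Eli:14, Goran:14, Grace:13, Kai:16, Kofi:16, Nate:14, Veda:13, Yael:16.
The smallest farness is 12, for Alice, so Alice has the highest closeness.

Alice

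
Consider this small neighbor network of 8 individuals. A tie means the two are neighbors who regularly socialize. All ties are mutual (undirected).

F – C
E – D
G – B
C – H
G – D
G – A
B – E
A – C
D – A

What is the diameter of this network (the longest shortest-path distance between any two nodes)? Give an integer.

Eccentricity of each node (its greatest distance to any other): A:2, B:4, C:3, D:3, E:4, F:4, G:3, H:4.
The maximum eccentricity is 4, realized for instance by the pair H–E via H – C – A – D – E. So the diameter is 4.

4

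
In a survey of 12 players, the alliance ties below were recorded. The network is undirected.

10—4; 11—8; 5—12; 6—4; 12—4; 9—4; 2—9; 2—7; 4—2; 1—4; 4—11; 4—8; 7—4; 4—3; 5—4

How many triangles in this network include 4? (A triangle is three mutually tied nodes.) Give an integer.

4

4's neighbors: 1, 2, 3, 5, 6, 7, 8, 9, 10, 11, and 12.
Neighbor pairs that are themselves tied: 4–2–7; 4–2–9; 4–5–12; 4–8–11. Each forms one triangle with 4, for 4 in total.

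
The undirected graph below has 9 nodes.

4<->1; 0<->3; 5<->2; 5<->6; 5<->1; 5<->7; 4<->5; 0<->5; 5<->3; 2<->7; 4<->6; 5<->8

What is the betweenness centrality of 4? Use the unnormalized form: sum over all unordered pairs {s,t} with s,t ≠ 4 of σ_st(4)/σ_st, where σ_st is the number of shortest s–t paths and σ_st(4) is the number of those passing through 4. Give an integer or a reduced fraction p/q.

Pairs whose geodesics pass through 4 — 1–6: 1/2.
All other pairs contribute 0.
Summing the contributions gives betweenness(4) = 1/2.

1/2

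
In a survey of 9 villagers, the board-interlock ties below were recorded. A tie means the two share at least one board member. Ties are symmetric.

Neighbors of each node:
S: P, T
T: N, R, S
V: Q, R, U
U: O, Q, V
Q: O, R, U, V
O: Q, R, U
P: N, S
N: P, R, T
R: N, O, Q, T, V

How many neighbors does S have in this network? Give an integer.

2

S is directly tied to P and T. That is 2 neighbors, so the degree of S is 2.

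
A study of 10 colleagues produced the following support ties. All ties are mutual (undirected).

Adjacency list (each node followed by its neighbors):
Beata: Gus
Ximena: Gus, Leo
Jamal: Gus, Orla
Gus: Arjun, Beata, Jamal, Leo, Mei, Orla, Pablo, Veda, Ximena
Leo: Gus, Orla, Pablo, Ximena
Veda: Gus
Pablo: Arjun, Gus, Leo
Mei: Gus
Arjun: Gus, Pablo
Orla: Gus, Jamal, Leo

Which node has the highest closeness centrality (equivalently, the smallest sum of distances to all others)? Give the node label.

Gus

Farness (sum of distances to all others) for each node — Arjun:16, Beata:17, Gus:9, Jamal:16, Leo:14, Mei:17, Orla:15, Pablo:15, Veda:17, Ximena:16.
The smallest farness is 9, for Gus, so Gus has the highest closeness.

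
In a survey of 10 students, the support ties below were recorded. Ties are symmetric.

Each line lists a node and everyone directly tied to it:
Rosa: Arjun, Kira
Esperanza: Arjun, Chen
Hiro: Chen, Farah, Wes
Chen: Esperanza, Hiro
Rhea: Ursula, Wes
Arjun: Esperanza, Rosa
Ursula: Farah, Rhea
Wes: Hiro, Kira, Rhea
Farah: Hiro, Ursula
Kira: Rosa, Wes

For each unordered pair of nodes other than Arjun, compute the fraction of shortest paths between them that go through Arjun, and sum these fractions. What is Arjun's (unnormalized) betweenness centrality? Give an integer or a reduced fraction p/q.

Pairs whose geodesics pass through Arjun — Chen–Rosa: 1; Esperanza–Rosa: 1; Esperanza–Kira: 1.
All other pairs contribute 0.
Summing the contributions gives betweenness(Arjun) = 3.

3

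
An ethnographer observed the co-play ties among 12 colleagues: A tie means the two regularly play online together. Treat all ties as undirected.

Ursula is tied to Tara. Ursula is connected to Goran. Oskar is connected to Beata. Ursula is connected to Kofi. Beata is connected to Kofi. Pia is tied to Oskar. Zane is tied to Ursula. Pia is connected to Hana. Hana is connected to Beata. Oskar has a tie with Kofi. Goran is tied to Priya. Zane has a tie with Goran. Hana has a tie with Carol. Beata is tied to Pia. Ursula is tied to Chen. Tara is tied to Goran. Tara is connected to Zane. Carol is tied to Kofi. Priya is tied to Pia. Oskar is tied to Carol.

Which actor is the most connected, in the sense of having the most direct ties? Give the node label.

Ursula

Degrees — Beata:4, Carol:3, Chen:1, Goran:4, Hana:3, Kofi:4, Oskar:4, Pia:4, Priya:2, Tara:3, Ursula:5, Zane:3.
The maximum is 5, attained only by Ursula.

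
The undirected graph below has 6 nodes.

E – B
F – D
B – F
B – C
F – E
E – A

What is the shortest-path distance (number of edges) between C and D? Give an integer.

3

One shortest route is C – B – F – D, which uses 3 edges, and at distance 2 from C we only reach {E, F}, which does not include D. So d(C,D) = 3.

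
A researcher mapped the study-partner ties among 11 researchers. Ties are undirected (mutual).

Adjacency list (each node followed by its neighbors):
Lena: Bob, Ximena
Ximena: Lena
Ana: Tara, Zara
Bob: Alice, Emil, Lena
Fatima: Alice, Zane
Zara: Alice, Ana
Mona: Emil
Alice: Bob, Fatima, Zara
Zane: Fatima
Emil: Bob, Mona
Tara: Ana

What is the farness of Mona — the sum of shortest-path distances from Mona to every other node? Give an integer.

37

Distances from Mona: Alice:3, Ana:5, Bob:2, Emil:1, Fatima:4, Lena:3, Tara:6, Ximena:4, Zane:5, Zara:4.
Sum = 3 + 5 + 2 + 1 + 4 + 3 + 6 + 4 + 5 + 4 = 37.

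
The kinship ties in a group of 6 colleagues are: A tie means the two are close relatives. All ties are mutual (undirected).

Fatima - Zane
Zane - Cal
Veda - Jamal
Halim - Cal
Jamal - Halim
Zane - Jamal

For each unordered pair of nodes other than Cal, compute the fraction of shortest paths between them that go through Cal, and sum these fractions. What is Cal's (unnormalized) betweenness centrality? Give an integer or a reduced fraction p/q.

Pairs whose geodesics pass through Cal — Zane–Halim: 1/2; Fatima–Halim: 1/2.
All other pairs contribute 0.
Summing the contributions gives betweenness(Cal) = 1.

1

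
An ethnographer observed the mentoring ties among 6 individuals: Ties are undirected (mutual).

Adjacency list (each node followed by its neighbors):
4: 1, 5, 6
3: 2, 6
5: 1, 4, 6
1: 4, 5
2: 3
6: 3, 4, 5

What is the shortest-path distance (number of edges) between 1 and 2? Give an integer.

One shortest route is 1 – 5 – 6 – 3 – 2, which uses 4 edges, and at distance 3 from 1 we only reach {3}, which does not include 2. So d(1,2) = 4.

4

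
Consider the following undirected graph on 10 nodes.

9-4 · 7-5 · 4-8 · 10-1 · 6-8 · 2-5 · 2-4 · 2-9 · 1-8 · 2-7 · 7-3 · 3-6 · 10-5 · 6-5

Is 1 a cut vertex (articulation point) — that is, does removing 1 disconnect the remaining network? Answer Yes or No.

Even without 1, every remaining node can still reach every other (the residual graph is connected), so 1 is not a cut vertex.

No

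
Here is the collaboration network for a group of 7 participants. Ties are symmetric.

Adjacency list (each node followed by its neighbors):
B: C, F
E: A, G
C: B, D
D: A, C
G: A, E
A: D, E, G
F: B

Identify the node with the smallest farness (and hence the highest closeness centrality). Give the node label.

D

Farness (sum of distances to all others) for each node — A:12, B:15, C:12, D:11, E:16, F:20, G:16.
The smallest farness is 11, for D, so D has the highest closeness.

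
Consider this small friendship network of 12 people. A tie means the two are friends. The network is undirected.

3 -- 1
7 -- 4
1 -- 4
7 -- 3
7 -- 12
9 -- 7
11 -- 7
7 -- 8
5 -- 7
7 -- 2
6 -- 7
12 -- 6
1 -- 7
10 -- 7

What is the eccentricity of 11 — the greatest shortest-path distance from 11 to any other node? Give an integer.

Distances from 11: 1:2, 2:2, 3:2, 4:2, 5:2, 6:2, 7:1, 8:2, 9:2, 10:2, 12:2.
The largest is 2 (to 2, 4, 9, 3, 5, 6, 12, 10, 1, and 8), so the eccentricity of 11 is 2.

2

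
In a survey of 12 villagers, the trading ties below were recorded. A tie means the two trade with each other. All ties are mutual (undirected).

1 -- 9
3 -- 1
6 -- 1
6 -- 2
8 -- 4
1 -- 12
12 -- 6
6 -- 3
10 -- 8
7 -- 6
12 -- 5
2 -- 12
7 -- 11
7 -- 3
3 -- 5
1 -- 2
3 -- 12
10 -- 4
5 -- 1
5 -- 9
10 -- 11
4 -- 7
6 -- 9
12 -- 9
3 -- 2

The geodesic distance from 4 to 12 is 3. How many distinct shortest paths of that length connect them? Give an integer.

The shortest distance is 3. The length-3 paths are: 4–7–6–12; 4–7–3–12.
That gives 2 distinct shortest paths.

2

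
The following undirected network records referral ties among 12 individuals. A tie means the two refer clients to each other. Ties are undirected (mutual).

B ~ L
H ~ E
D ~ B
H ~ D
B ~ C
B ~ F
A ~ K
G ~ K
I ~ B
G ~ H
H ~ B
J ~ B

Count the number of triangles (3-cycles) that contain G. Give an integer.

0

G's neighbors are H and K, but none of them are tied to each other, so no triangle contains G.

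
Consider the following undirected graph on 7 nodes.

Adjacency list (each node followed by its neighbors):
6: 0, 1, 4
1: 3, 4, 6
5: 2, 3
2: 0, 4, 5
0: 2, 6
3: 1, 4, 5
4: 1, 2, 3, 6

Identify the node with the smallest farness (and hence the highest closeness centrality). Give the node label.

4

Farness (sum of distances to all others) for each node — 0:11, 1:9, 2:9, 3:10, 4:8, 5:11, 6:10.
The smallest farness is 8, for 4, so 4 has the highest closeness.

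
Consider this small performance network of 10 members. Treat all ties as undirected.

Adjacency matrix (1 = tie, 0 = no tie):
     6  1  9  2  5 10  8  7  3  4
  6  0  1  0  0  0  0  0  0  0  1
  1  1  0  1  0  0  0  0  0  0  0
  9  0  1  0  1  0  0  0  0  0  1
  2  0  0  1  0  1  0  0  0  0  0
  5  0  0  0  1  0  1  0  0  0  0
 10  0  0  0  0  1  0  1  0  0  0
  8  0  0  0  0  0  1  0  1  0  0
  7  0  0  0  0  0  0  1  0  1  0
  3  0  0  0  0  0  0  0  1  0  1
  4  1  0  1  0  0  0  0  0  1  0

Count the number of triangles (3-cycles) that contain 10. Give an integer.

10's neighbors are 5 and 8, but none of them are tied to each other, so no triangle contains 10.

0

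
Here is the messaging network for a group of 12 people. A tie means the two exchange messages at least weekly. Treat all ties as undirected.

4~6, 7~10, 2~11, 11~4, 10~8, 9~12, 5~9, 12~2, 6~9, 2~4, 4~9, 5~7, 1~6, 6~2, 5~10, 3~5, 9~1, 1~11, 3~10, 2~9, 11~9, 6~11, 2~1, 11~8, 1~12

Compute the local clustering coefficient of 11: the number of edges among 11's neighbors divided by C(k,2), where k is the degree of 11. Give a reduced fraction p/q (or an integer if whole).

3/5

11's neighbors: 1, 2, 4, 6, 8, and 9 (k = 6).
Possible neighbor pairs: C(6,2) = 15. Edges among them: 1–2, 1–6, 1–9, 2–4, 2–6, 2–9, 4–6, 4–9, 6–9 → e = 9.
Clustering(11) = 9/15 = 3/5.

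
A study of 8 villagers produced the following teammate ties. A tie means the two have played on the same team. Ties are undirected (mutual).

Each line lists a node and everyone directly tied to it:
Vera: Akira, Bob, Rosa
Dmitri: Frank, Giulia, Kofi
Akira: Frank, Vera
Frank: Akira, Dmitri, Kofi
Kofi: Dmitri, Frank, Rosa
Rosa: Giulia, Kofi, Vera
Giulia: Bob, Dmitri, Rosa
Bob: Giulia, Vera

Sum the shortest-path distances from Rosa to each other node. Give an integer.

11

Distances from Rosa: Akira:2, Bob:2, Dmitri:2, Frank:2, Giulia:1, Kofi:1, Vera:1.
Sum = 2 + 2 + 2 + 2 + 1 + 1 + 1 = 11.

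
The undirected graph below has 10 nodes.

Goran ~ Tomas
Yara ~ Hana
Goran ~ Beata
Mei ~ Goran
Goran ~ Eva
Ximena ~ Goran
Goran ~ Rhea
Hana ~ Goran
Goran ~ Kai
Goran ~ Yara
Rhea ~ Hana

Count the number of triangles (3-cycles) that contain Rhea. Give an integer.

1

Rhea's neighbors: Goran and Hana.
Neighbor pairs that are themselves tied: Rhea–Goran–Hana. Each forms one triangle with Rhea, for 1 in total.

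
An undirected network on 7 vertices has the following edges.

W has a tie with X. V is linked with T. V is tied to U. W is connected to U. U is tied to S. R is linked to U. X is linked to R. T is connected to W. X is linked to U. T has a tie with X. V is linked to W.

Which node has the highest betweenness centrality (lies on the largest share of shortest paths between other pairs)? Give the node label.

Unnormalized betweenness of each node: R:0, S:0, T:1/3, U:41/6, V:2/3, W:1, X:13/6.
U has the largest value, 41/6, making it the main broker — the node through which the most shortest paths run.

U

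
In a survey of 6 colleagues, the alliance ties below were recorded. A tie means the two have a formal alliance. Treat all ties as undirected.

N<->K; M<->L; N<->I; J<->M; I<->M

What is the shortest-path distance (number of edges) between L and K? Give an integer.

One shortest route is L – M – I – N – K, which uses 4 edges, and at distance 3 from L we only reach {N}, which does not include K. So d(L,K) = 4.

4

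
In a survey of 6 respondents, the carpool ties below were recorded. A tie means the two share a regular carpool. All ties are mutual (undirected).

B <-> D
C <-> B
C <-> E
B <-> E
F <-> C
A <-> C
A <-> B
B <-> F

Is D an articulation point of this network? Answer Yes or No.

No

Even without D, every remaining node can still reach every other (the residual graph is connected), so D is not a cut vertex.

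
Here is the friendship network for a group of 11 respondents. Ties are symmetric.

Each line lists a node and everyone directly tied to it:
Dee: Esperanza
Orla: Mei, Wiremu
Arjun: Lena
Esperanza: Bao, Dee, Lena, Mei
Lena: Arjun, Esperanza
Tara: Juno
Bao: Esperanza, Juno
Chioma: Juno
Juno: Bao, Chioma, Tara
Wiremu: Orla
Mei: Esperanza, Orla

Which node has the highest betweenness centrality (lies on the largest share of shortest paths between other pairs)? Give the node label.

Unnormalized betweenness of each node: Arjun:0, Bao:21, Chioma:0, Dee:0, Esperanza:35, Juno:17, Lena:9, Mei:16, Orla:9, Tara:0, Wiremu:0.
Esperanza has the largest value, 35, making it the main broker — the node through which the most shortest paths run.

Esperanza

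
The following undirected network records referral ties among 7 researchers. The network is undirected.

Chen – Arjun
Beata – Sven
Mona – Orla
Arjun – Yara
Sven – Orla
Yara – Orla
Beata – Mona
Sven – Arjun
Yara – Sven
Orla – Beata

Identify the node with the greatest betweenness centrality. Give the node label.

Unnormalized betweenness of each node: Arjun:5, Beata:7/6, Chen:0, Mona:0, Orla:10/3, Sven:29/6, Yara:5/3.
Arjun has the largest value, 5, making it the main broker — the node through which the most shortest paths run.

Arjun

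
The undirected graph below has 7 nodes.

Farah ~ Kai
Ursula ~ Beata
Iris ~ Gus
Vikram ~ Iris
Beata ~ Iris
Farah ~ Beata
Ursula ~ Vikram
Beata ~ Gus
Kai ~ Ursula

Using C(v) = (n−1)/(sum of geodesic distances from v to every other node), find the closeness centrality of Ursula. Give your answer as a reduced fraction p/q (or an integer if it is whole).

2/3

Distances from Ursula: Beata:1, Farah:2, Gus:2, Iris:2, Kai:1, Vikram:1. Sum = 9.
n = 7, so closeness = 6/9 = 2/3.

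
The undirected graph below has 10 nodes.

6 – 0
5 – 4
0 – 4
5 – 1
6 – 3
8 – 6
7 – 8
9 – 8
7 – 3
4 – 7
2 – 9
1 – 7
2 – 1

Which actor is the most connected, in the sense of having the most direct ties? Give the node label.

7

Degrees — 0:2, 1:3, 2:2, 3:2, 4:3, 5:2, 6:3, 7:4, 8:3, 9:2.
The maximum is 4, attained only by 7.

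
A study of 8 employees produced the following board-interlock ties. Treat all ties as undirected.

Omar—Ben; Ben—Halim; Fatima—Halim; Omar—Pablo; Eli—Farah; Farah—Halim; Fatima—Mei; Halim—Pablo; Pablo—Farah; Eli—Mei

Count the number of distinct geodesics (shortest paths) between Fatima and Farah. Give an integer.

1

The shortest distance is 2, and the only length-2 path is Fatima–Halim–Farah. So there is exactly 1 shortest path.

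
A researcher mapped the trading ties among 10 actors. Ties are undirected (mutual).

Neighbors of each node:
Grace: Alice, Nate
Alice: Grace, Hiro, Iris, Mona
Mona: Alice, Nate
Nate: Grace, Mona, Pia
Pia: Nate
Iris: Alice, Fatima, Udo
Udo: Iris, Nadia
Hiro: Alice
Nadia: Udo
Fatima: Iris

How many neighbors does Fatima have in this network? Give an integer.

Fatima is directly tied to Iris. That is 1 neighbor, so the degree of Fatima is 1.

1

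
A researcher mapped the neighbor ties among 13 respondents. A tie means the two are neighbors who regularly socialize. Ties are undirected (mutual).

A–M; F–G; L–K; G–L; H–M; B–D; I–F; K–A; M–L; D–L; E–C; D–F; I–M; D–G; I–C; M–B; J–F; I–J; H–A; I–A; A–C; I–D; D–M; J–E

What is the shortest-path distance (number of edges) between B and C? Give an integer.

3

One shortest route is B – M – I – C, which uses 3 edges, and at distance 2 from B we only reach {A, F, G, H, I, L}, which does not include C. So d(B,C) = 3.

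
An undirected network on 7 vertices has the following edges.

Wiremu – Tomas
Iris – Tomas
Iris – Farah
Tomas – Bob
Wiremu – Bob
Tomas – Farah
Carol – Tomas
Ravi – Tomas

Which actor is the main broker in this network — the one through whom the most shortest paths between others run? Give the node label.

Unnormalized betweenness of each node: Bob:0, Carol:0, Farah:0, Iris:0, Ravi:0, Tomas:13, Wiremu:0.
Tomas has the largest value, 13, making it the main broker — the node through which the most shortest paths run.

Tomas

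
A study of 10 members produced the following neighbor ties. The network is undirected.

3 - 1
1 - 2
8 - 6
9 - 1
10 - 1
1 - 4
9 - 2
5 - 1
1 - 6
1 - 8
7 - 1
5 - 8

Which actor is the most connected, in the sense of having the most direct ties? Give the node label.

Degrees — 1:9, 2:2, 3:1, 4:1, 5:2, 6:2, 7:1, 8:3, 9:2, 10:1.
The maximum is 9, attained only by 1.

1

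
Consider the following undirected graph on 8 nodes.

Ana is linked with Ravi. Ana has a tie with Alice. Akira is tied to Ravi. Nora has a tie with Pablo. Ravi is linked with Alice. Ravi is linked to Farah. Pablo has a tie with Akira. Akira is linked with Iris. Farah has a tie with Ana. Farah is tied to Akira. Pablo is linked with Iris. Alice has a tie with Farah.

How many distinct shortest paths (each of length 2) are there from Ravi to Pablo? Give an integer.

1

The shortest distance is 2, and the only length-2 path is Ravi–Akira–Pablo. So there is exactly 1 shortest path.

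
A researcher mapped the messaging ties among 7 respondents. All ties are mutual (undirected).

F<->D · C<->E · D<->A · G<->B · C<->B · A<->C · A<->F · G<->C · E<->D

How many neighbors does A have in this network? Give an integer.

A is directly tied to C, D, and F. That is 3 neighbors, so the degree of A is 3.

3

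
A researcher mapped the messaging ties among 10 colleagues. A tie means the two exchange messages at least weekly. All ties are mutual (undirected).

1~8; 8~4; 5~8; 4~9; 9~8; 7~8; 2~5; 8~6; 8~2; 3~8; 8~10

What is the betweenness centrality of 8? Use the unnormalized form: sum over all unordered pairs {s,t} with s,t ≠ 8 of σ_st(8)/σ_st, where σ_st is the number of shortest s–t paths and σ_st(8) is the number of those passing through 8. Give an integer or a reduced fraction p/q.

34

Pairs whose geodesics pass through 8 — 9–5: 1; 9–2: 1; 9–1: 1; 9–10: 1; 9–6: 1; 9–3: 1; 9–7: 1; 5–1: 1; 5–4: 1; 5–10: 1; 5–6: 1; 5–3: 1; 5–7: 1; 2–1: 1 … (+20 more pairs).
All other pairs contribute 0.
Summing the contributions gives betweenness(8) = 34.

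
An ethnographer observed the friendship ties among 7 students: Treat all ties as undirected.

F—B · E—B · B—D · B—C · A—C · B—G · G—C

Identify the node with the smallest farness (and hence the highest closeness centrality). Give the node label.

B

Farness (sum of distances to all others) for each node — A:14, B:7, C:9, D:12, E:12, F:12, G:10.
The smallest farness is 7, for B, so B has the highest closeness.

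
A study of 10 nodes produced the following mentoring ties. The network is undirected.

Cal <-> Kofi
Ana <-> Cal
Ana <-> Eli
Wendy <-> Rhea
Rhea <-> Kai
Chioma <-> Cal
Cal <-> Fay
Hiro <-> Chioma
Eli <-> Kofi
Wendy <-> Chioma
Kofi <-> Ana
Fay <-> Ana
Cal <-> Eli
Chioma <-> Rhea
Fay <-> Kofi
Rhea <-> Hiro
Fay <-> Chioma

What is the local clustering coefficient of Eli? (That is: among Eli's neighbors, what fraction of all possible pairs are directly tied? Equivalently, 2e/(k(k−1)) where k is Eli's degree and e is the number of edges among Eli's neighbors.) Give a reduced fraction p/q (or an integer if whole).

1

Eli's neighbors: Ana, Cal, and Kofi (k = 3).
Possible neighbor pairs: C(3,2) = 3. Edges among them: Ana–Cal, Ana–Kofi, Cal–Kofi → e = 3.
Clustering(Eli) = 3/3 = 1.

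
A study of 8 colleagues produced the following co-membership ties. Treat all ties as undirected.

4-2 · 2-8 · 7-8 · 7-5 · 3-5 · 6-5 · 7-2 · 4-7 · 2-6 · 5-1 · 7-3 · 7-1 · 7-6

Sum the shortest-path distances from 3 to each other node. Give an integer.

Distances from 3: 1:2, 2:2, 4:2, 5:1, 6:2, 7:1, 8:2.
Sum = 2 + 2 + 2 + 1 + 2 + 1 + 2 = 12.

12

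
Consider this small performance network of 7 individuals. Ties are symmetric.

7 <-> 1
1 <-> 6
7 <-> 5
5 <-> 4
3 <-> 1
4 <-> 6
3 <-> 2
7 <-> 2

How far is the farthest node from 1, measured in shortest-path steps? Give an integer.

2

Distances from 1: 2:2, 3:1, 4:2, 5:2, 6:1, 7:1.
The largest is 2 (to 4, 2, and 5), so the eccentricity of 1 is 2.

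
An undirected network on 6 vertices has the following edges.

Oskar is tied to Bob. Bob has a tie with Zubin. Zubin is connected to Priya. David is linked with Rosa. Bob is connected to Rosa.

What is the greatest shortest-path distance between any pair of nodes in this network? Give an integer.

4

Eccentricity of each node (its greatest distance to any other): Bob:2, David:4, Oskar:3, Priya:4, Rosa:3, Zubin:3.
The maximum eccentricity is 4, realized for instance by the pair David–Priya via David – Rosa – Bob – Zubin – Priya. So the diameter is 4.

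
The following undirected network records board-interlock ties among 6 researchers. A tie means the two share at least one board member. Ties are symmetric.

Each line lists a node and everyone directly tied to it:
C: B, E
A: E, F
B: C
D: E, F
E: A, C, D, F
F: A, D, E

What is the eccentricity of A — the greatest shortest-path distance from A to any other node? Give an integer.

Distances from A: B:3, C:2, D:2, E:1, F:1.
The largest is 3 (to B), so the eccentricity of A is 3.

3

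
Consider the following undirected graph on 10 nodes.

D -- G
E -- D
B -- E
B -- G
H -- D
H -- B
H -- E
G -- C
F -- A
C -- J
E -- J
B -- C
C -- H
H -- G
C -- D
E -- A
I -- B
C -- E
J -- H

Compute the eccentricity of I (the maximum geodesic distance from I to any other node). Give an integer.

4

Distances from I: A:3, B:1, C:2, D:3, E:2, F:4, G:2, H:2, J:3.
The largest is 4 (to F), so the eccentricity of I is 4.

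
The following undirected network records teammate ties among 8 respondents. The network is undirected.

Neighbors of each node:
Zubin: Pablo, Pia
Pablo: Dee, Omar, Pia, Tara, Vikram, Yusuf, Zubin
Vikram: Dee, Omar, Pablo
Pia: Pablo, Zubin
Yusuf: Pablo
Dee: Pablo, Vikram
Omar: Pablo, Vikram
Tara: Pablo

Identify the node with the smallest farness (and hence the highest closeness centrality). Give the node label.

Farness (sum of distances to all others) for each node — Dee:12, Omar:12, Pablo:7, Pia:12, Tara:13, Vikram:11, Yusuf:13, Zubin:12.
The smallest farness is 7, for Pablo, so Pablo has the highest closeness.

Pablo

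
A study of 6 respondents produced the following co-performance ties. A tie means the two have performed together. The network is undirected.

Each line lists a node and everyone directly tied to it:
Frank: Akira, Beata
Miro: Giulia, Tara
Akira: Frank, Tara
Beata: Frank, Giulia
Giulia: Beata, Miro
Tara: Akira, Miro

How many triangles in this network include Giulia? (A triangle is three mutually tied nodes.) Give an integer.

Giulia's neighbors are Beata and Miro, but none of them are tied to each other, so no triangle contains Giulia.

0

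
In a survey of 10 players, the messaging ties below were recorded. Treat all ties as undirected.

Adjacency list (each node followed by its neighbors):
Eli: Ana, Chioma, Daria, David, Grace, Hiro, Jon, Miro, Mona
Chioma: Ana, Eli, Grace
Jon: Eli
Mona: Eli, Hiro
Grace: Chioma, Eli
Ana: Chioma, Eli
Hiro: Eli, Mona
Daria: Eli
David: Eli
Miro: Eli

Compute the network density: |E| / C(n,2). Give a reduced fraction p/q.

There are 12 edges and 10 nodes, so the maximum possible is C(10,2) = 45.
Density = 12/45 = 4/15.

4/15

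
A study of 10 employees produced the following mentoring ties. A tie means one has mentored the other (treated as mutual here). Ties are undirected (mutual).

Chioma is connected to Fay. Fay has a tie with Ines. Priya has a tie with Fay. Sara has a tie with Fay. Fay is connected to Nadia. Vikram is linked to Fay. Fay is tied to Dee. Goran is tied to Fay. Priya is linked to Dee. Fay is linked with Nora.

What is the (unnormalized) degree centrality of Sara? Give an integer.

Sara is directly tied to Fay. That is 1 neighbor, so the degree of Sara is 1.

1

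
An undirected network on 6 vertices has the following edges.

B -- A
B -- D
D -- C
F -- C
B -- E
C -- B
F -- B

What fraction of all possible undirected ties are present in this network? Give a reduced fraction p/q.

There are 7 edges and 6 nodes, so the maximum possible is C(6,2) = 15.
Density = 7/15.

7/15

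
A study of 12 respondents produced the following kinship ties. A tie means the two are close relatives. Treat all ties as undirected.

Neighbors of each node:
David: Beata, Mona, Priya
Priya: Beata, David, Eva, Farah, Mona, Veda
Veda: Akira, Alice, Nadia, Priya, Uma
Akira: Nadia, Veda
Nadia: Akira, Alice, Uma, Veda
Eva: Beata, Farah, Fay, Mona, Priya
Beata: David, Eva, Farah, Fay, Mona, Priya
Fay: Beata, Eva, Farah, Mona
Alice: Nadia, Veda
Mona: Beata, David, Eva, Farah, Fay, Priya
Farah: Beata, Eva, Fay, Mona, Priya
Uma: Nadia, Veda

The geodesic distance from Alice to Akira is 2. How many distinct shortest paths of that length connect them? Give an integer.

The shortest distance is 2. The length-2 paths are: Alice–Nadia–Akira; Alice–Veda–Akira.
That gives 2 distinct shortest paths.

2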